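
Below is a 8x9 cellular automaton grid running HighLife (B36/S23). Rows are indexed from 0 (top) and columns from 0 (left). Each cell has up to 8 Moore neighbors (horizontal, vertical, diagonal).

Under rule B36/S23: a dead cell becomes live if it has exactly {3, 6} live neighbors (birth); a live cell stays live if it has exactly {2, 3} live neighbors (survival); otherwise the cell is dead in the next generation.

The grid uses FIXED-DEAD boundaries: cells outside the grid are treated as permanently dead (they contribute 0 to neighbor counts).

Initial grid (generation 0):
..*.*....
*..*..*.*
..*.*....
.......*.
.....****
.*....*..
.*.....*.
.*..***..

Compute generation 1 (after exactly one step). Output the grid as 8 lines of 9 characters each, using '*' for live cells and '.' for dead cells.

Answer: ...*.....
.**.**...
...*...*.
.....*.**
.....*..*
.....*..*
***....*.
.....**..

Derivation:
Simulating step by step:
Generation 0 (given above): 21 live cells
Generation 1: 20 live cells
(generation 1 grid is the final answer)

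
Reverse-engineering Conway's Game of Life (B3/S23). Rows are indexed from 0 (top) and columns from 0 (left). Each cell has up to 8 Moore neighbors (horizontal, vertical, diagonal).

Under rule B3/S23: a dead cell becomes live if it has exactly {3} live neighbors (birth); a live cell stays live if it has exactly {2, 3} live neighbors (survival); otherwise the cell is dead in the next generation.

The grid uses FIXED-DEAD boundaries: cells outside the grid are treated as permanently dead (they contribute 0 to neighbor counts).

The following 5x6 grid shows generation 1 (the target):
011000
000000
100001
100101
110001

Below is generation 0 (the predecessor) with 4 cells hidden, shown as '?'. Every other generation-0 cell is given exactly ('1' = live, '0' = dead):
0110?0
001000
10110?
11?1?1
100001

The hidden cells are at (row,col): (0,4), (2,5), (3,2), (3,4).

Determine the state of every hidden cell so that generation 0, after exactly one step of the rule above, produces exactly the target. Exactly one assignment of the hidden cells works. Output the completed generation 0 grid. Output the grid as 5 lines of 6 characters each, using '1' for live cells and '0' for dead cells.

Answer: 011000
001000
101101
110111
100001

Derivation:
Hidden generation-0 cells (in order): (0,4), (2,5), (3,2), (3,4).
A hidden cell only influences target cells in its own 3x3 neighborhood. Try each of the 2^4 = 16 assignments, step the completed generation 0 forward once under B3/S23, and compare with the target:
  (0,4)=0 (2,5)=0 (3,2)=0 (3,4)=0 -> step gives (2,3)='1' but target has '0' -> reject
  (0,4)=0 (2,5)=0 (3,2)=0 (3,4)=1 -> step gives (2,5)='0' but target has '1' -> reject
  (0,4)=0 (2,5)=0 (3,2)=1 (3,4)=0 -> step gives (2,4)='1' but target has '0' -> reject
  (0,4)=0 (2,5)=0 (3,2)=1 (3,4)=1 -> step gives (2,5)='0' but target has '1' -> reject
  (0,4)=0 (2,5)=1 (3,2)=0 (3,4)=0 -> step gives (2,3)='1' but target has '0' -> reject
  (0,4)=0 (2,5)=1 (3,2)=0 (3,4)=1 -> step reproduces the target at every cell -> ACCEPT
  (0,4)=0 (2,5)=1 (3,2)=1 (3,4)=0 -> step gives (2,5)='0' but target has '1' -> reject
  (0,4)=0 (2,5)=1 (3,2)=1 (3,4)=1 -> step gives (3,3)='0' but target has '1' -> reject
  (0,4)=1 (2,5)=0 (3,2)=0 (3,4)=0 -> step gives (0,3)='1' but target has '0' -> reject
  (0,4)=1 (2,5)=0 (3,2)=0 (3,4)=1 -> step gives (0,3)='1' but target has '0' -> reject
  (0,4)=1 (2,5)=0 (3,2)=1 (3,4)=0 -> step gives (0,3)='1' but target has '0' -> reject
  (0,4)=1 (2,5)=0 (3,2)=1 (3,4)=1 -> step gives (0,3)='1' but target has '0' -> reject
  (0,4)=1 (2,5)=1 (3,2)=0 (3,4)=0 -> step gives (0,3)='1' but target has '0' -> reject
  (0,4)=1 (2,5)=1 (3,2)=0 (3,4)=1 -> step gives (0,3)='1' but target has '0' -> reject
  (0,4)=1 (2,5)=1 (3,2)=1 (3,4)=0 -> step gives (0,3)='1' but target has '0' -> reject
  (0,4)=1 (2,5)=1 (3,2)=1 (3,4)=1 -> step gives (0,3)='1' but target has '0' -> reject
Unique solution: (0,4)=dead, (2,5)=live, (3,2)=dead, (3,4)=live.
Check: live-neighbor counts of every cell in the completed generation 0:
122200
254421
254452
344353
232242
Applying B3/S23 to generation 0 with these counts gives:
011000
000000
100001
100101
110001
which matches the target exactly.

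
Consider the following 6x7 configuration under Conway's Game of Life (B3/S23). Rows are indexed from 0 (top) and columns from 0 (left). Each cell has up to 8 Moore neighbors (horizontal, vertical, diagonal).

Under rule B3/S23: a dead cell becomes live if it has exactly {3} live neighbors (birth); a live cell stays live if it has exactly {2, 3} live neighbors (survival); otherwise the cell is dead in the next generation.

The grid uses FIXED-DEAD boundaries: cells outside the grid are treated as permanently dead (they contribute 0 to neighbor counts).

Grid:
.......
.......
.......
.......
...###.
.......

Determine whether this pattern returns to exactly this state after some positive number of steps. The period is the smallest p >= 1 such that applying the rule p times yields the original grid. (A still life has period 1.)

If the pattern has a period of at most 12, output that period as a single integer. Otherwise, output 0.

Simulating and comparing each generation to the original:
Gen 0 (original, given above): 3 live cells
Gen 1: 3 live cells, differs from original
Gen 2: 3 live cells, MATCHES original -> period = 2

Answer: 2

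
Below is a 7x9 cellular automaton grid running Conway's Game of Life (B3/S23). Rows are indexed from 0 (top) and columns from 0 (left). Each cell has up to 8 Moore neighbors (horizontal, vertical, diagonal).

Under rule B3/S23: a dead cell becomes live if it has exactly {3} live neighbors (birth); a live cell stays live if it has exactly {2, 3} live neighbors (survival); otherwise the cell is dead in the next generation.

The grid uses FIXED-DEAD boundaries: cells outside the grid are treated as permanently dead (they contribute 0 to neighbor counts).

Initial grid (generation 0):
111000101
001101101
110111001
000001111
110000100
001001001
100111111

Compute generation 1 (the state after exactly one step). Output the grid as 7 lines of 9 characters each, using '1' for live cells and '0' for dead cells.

Simulating step by step:
Generation 0 (given above): 33 live cells
Generation 1: 24 live cells
(generation 1 grid is the final answer)

Answer: 011101100
000000101
010100001
001000001
010000001
101100001
000111111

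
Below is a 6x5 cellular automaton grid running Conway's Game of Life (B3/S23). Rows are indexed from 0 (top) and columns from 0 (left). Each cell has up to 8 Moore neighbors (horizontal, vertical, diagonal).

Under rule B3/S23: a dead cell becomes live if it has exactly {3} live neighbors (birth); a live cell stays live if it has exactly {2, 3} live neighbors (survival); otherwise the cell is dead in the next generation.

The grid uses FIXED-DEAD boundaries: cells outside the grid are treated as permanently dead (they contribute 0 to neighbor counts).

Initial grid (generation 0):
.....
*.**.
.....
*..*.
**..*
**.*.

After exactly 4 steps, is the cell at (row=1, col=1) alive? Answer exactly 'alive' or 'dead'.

Answer: alive

Derivation:
Simulating step by step:
Generation 0 (given above): 11 live cells
Generation 1: 10 live cells
.....
.....
.***.
**...
...**
***..
Generation 2: 11 live cells
.....
..*..
***..
**..*
...*.
.***.
Generation 3: 11 live cells
.....
..*..
*.**.
*..*.
*..**
..**.
Generation 4: 11 live cells
.....
.***.
..**.
*....
.*..*
..***

Cell (1,1) at generation 4: 1 -> alive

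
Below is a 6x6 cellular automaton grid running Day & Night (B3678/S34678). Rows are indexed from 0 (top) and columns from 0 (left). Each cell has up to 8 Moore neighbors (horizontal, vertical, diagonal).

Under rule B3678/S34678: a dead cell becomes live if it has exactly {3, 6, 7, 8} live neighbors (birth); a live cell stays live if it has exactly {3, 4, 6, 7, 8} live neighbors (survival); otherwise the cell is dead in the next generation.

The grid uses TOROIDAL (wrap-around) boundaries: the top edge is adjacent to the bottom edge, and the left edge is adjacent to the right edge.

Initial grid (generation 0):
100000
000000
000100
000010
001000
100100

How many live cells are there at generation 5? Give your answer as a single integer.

Simulating step by step:
Generation 0 (given above): 6 live cells
Generation 1: 3 live cells
000000
000000
000000
000100
000100
010000
Generation 2: 1 live cells
000000
000000
000000
000000
001000
000000
Generation 3: 0 live cells
000000
000000
000000
000000
000000
000000
Generation 4: 0 live cells
000000
000000
000000
000000
000000
000000
Generation 5: 0 live cells
000000
000000
000000
000000
000000
000000
Population at generation 5: 0

Answer: 0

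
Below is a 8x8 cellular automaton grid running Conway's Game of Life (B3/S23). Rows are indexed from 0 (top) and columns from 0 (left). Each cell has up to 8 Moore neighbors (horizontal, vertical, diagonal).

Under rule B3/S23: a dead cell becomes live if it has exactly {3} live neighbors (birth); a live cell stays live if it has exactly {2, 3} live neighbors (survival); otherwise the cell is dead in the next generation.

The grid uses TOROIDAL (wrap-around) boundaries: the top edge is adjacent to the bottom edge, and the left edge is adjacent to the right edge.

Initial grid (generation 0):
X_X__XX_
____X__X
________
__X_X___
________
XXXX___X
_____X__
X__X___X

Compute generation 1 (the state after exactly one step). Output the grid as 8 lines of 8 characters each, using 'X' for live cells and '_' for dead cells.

Simulating step by step:
Generation 0 (given above): 17 live cells
Generation 1: 22 live cells
(generation 1 grid is the final answer)

Answer: XX_XXXX_
_____XXX
___X____
________
X_______
XXX_____
___XX_X_
XX__XX_X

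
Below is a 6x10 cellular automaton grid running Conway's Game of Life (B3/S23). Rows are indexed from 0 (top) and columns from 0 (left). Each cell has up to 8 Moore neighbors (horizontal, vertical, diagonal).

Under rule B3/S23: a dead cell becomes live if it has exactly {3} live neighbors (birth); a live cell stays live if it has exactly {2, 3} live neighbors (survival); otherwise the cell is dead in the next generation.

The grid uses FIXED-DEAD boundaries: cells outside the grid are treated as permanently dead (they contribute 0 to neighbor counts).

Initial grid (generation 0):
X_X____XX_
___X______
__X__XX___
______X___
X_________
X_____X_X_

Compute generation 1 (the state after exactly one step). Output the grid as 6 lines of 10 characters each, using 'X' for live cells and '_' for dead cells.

Simulating step by step:
Generation 0 (given above): 13 live cells
Generation 1: 10 live cells
(generation 1 grid is the final answer)

Answer: __________
_XXX__XX__
_____XX___
_____XX___
_______X__
__________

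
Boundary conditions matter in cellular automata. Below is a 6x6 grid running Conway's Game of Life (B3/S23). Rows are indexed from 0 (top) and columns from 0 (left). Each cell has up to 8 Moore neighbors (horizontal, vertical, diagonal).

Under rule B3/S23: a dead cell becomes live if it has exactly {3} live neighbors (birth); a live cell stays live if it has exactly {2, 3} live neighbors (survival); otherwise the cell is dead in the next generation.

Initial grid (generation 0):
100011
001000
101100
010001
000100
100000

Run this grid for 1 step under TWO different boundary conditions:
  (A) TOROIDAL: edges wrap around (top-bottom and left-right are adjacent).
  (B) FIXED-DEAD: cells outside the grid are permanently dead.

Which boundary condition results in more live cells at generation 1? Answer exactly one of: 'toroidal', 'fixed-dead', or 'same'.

Under TOROIDAL boundary, generation 1:
110001
101010
101100
110110
100000
100010
Population = 16

Under FIXED-DEAD boundary, generation 1:
000000
001010
001100
010110
000000
000000
Population = 7

Comparison: toroidal=16, fixed-dead=7 -> toroidal

Answer: toroidal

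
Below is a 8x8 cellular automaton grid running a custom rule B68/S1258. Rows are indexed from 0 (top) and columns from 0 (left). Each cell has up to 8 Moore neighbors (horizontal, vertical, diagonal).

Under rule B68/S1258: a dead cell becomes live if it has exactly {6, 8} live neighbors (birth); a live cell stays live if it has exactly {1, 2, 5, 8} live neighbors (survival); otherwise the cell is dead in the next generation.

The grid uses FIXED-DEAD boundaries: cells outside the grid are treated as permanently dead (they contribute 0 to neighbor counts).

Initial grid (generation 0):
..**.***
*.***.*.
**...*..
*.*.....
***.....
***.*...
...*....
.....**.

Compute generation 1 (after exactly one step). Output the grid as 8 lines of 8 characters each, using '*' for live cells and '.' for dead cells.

Answer: .......*
*.......
.*...*..
........
........
.*..*...
...*....
.....**.

Derivation:
Simulating step by step:
Generation 0 (given above): 25 live cells
Generation 1: 9 live cells
(generation 1 grid is the final answer)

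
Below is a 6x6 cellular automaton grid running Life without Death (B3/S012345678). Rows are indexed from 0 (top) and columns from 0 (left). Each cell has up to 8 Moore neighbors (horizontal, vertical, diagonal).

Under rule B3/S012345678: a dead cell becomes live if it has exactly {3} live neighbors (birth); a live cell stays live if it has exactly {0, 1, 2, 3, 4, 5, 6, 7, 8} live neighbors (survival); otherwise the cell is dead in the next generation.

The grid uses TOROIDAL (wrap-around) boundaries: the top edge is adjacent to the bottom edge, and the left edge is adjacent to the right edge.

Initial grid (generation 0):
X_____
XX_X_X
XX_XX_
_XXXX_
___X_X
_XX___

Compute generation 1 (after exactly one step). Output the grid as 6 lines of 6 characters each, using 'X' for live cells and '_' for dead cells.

Answer: X____X
XX_X_X
XX_XX_
_XXXX_
X__X_X
XXX___

Derivation:
Simulating step by step:
Generation 0 (given above): 17 live cells
Generation 1: 20 live cells
(generation 1 grid is the final answer)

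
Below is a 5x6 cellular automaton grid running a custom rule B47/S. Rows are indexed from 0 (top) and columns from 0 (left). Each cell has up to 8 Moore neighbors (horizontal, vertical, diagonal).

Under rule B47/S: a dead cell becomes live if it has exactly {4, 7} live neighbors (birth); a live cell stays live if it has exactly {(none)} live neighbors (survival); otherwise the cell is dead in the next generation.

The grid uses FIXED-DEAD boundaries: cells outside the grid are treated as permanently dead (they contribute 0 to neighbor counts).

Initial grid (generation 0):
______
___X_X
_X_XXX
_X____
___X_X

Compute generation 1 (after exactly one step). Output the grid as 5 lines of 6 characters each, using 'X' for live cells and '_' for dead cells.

Answer: ______
______
__X___
__X___
______

Derivation:
Simulating step by step:
Generation 0 (given above): 9 live cells
Generation 1: 2 live cells
(generation 1 grid is the final answer)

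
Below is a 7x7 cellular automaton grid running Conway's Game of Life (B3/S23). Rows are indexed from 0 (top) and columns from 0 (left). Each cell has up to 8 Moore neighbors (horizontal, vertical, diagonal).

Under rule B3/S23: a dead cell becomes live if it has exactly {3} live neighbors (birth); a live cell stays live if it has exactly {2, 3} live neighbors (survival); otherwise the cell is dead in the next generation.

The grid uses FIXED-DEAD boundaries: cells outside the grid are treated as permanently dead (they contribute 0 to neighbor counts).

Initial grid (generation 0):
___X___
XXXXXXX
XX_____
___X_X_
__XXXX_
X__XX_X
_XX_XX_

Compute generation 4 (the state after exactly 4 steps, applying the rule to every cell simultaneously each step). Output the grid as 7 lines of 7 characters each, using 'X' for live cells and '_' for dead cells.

Answer: ____XXX
____XXX
_____X_
_______
_XX_X__
_XX_XX_
_XX____

Derivation:
Simulating step by step:
Generation 0 (given above): 24 live cells
Generation 1: 19 live cells
_X_X_X_
X__XXX_
X_____X
_X_X_X_
__X___X
______X
_XX_XX_
Generation 2: 26 live cells
__XX_X_
XXXX_XX
XXXX__X
_XX__XX
__X__XX
_XXX__X
_____X_
Generation 3: 15 live cells
___X_XX
X____XX
_______
X___X__
____X__
_XXXX_X
__X____
Generation 4: 16 live cells
(generation 4 grid is the final answer)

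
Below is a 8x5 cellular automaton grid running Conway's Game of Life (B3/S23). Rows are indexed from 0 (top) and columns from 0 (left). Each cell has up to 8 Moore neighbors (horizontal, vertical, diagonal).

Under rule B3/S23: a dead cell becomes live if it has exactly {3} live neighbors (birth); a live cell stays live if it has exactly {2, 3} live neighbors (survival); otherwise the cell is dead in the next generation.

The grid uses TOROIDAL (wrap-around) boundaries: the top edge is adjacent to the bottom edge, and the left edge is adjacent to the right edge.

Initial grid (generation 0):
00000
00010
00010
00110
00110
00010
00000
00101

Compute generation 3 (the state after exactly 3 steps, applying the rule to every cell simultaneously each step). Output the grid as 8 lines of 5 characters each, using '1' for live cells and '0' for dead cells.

Simulating step by step:
Generation 0 (given above): 9 live cells
Generation 1: 8 live cells
00010
00000
00011
00001
00001
00110
00010
00000
Generation 2: 12 live cells
00000
00011
00011
10001
00001
00111
00110
00000
Generation 3: 7 live cells
(generation 3 grid is the final answer)

Answer: 00000
00011
00000
10000
00000
00101
00101
00000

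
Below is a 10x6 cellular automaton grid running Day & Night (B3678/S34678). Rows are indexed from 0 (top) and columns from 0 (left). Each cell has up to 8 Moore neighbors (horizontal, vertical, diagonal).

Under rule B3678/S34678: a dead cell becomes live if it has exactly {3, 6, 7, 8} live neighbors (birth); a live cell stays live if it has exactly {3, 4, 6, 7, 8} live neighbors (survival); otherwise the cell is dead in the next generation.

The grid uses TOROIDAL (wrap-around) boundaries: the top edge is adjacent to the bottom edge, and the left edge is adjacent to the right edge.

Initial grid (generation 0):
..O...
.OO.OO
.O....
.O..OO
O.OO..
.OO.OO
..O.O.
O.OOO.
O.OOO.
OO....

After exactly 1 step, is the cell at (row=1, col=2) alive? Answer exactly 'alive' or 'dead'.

Simulating step by step:
Generation 0 (given above): 28 live cells
Generation 1: 33 live cells
..OO.O
OOOO..
.O.O..
.O.O..
O.OO..
OOOOOO
O.OOO.
..OOO.
OOO.O.
.O...O

Cell (1,2) at generation 1: 1 -> alive

Answer: alive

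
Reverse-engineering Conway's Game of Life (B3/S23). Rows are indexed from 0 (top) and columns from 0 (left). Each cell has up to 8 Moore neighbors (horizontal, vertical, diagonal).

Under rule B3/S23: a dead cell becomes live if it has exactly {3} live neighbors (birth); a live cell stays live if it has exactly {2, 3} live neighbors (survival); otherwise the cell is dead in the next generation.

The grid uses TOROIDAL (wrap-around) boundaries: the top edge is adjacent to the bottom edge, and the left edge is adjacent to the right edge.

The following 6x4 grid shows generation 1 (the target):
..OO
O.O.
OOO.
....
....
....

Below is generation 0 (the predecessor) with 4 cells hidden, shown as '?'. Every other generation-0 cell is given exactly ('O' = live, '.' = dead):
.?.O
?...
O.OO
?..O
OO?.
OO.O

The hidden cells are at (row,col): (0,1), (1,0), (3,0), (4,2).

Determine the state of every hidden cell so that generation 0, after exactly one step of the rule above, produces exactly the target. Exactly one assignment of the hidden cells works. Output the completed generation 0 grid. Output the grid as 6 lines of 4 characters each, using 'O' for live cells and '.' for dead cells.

Hidden generation-0 cells (in order): (0,1), (1,0), (3,0), (4,2).
A hidden cell only influences target cells in its own 3x3 neighborhood. Try each of the 2^4 = 16 assignments, step the completed generation 0 forward once under B3/S23, and compare with the target:
  (0,1)=. (1,0)=. (3,0)=. (4,2)=. -> step gives (2,1)='.' but target has 'O' -> reject
  (0,1)=. (1,0)=. (3,0)=. (4,2)=O -> step gives (2,1)='.' but target has 'O' -> reject
  (0,1)=. (1,0)=. (3,0)=O (4,2)=. -> step gives (5,1)='O' but target has '.' -> reject
  (0,1)=. (1,0)=. (3,0)=O (4,2)=O -> step reproduces the target at every cell -> ACCEPT
  (0,1)=. (1,0)=O (3,0)=. (4,2)=. -> step gives (0,1)='O' but target has '.' -> reject
  (0,1)=. (1,0)=O (3,0)=. (4,2)=O -> step gives (0,1)='O' but target has '.' -> reject
  (0,1)=. (1,0)=O (3,0)=O (4,2)=. -> step gives (0,1)='O' but target has '.' -> reject
  (0,1)=. (1,0)=O (3,0)=O (4,2)=O -> step gives (0,1)='O' but target has '.' -> reject
  (0,1)=O (1,0)=. (3,0)=. (4,2)=. -> step gives (0,1)='O' but target has '.' -> reject
  (0,1)=O (1,0)=. (3,0)=. (4,2)=O -> step gives (0,1)='O' but target has '.' -> reject
  (0,1)=O (1,0)=. (3,0)=O (4,2)=. -> step gives (0,1)='O' but target has '.' -> reject
  (0,1)=O (1,0)=. (3,0)=O (4,2)=O -> step gives (0,1)='O' but target has '.' -> reject
  (0,1)=O (1,0)=O (3,0)=. (4,2)=. -> step gives (0,1)='O' but target has '.' -> reject
  (0,1)=O (1,0)=O (3,0)=. (4,2)=O -> step gives (0,1)='O' but target has '.' -> reject
  (0,1)=O (1,0)=O (3,0)=O (4,2)=. -> step gives (0,1)='O' but target has '.' -> reject
  (0,1)=O (1,0)=O (3,0)=O (4,2)=O -> step gives (0,1)='O' but target has '.' -> reject
Unique solution: (0,1)=dead, (1,0)=dead, (3,0)=live, (4,2)=live.
Check: live-neighbor counts of every cell in the completed generation 0:
4232
3234
3324
5656
6546
5454
Applying B3/S23 to generation 0 with these counts gives:
..OO
O.O.
OOO.
....
....
....
which matches the target exactly.

Answer: ...O
....
O.OO
O..O
OOO.
OO.O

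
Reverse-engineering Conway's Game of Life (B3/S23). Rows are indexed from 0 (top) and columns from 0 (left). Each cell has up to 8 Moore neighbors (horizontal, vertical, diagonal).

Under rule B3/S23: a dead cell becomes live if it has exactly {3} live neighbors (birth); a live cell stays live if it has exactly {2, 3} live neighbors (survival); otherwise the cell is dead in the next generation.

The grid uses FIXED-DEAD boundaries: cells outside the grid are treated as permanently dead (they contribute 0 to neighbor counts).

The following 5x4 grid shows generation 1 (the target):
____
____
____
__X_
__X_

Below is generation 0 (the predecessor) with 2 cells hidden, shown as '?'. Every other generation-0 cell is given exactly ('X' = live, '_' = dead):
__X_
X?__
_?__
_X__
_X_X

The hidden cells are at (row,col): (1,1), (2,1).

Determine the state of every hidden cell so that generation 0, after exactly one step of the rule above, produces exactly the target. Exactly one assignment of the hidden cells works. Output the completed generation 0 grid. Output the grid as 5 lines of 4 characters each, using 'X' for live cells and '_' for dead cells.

Answer: __X_
X___
____
_X__
_X_X

Derivation:
Hidden generation-0 cells (in order): (1,1), (2,1).
A hidden cell only influences target cells in its own 3x3 neighborhood. Try each of the 2^2 = 4 assignments, step the completed generation 0 forward once under B3/S23, and compare with the target:
  (1,1)=_ (2,1)=_ -> step reproduces the target at every cell -> ACCEPT
  (1,1)=_ (2,1)=X -> step gives (1,1)='X' but target has '_' -> reject
  (1,1)=X (2,1)=_ -> step gives (0,1)='X' but target has '_' -> reject
  (1,1)=X (2,1)=X -> step gives (0,1)='X' but target has '_' -> reject
Unique solution: (1,1)=dead, (2,1)=dead.
Check: live-neighbor counts of every cell in the completed generation 0:
1201
0211
2210
2131
2130
Applying B3/S23 to generation 0 with these counts gives:
____
____
____
__X_
__X_
which matches the target exactly.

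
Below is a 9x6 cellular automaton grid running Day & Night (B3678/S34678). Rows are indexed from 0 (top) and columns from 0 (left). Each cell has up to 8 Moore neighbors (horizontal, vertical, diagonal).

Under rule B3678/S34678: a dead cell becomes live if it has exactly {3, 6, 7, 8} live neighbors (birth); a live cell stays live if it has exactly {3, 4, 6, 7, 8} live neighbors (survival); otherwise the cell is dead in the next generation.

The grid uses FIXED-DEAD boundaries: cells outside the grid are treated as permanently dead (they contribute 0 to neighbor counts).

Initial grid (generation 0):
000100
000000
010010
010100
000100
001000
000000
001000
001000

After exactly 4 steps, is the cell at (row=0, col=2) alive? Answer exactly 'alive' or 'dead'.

Simulating step by step:
Generation 0 (given above): 9 live cells
Generation 1: 2 live cells
000000
000000
001000
000010
000000
000000
000000
000000
000000
Generation 2: 0 live cells
000000
000000
000000
000000
000000
000000
000000
000000
000000
Generation 3: 0 live cells
000000
000000
000000
000000
000000
000000
000000
000000
000000
Generation 4: 0 live cells
000000
000000
000000
000000
000000
000000
000000
000000
000000

Cell (0,2) at generation 4: 0 -> dead

Answer: dead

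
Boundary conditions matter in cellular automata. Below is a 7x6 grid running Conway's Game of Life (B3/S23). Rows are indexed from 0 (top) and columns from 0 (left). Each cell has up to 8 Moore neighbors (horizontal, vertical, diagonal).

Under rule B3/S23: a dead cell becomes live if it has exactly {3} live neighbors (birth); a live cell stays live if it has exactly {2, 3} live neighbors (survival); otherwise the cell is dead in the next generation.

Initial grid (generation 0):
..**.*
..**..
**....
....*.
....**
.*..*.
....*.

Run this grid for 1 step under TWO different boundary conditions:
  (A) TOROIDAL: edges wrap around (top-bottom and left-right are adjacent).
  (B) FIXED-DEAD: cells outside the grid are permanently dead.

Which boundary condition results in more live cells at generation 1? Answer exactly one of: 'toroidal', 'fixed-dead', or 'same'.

Answer: toroidal

Derivation:
Under TOROIDAL boundary, generation 1:
..*...
*..**.
.***..
*...*.
...***
...**.
..*.**
Population = 17

Under FIXED-DEAD boundary, generation 1:
..***.
...**.
.***..
....**
...***
...**.
......
Population = 15

Comparison: toroidal=17, fixed-dead=15 -> toroidal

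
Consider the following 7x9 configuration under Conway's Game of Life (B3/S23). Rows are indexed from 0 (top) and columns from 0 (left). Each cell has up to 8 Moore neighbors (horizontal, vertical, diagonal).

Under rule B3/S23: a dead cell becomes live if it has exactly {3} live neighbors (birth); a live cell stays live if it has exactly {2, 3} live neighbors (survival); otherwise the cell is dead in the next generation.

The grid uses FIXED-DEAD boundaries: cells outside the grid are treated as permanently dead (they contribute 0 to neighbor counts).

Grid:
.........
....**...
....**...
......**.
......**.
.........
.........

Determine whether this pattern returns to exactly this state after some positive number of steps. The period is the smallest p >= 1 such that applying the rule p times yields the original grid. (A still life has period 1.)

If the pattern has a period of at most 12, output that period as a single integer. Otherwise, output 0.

Answer: 2

Derivation:
Simulating and comparing each generation to the original:
Gen 0 (original, given above): 8 live cells
Gen 1: 6 live cells, differs from original
Gen 2: 8 live cells, MATCHES original -> period = 2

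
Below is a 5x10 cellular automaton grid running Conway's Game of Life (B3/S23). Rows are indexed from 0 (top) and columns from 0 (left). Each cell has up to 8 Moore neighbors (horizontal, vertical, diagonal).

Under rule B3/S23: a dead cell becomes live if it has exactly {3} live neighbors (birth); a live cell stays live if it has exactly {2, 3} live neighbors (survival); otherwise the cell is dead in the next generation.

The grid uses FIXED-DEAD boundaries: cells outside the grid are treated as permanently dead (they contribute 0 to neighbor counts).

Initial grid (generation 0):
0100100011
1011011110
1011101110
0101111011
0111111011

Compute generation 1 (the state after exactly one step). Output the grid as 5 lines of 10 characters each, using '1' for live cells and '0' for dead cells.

Answer: 0111111011
1000000000
1000000000
1000000000
0100001011

Derivation:
Simulating step by step:
Generation 0 (given above): 33 live cells
Generation 1: 15 live cells
(generation 1 grid is the final answer)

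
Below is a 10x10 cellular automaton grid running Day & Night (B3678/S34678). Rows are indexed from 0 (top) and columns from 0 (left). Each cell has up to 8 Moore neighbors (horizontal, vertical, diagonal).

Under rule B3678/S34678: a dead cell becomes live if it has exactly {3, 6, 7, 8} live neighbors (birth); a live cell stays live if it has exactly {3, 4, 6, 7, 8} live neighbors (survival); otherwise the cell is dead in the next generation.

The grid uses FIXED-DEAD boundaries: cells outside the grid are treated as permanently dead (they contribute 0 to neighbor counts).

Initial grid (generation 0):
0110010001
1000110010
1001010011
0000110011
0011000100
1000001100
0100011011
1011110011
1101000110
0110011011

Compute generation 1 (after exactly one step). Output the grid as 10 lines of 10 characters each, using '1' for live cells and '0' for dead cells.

Simulating step by step:
Generation 0 (given above): 46 live cells
Generation 1: 49 live cells
(generation 1 grid is the final answer)

Answer: 0000100000
0011111010
0000111111
0010101111
0000110100
0110011100
1111011011
1011110001
1011000100
1110000010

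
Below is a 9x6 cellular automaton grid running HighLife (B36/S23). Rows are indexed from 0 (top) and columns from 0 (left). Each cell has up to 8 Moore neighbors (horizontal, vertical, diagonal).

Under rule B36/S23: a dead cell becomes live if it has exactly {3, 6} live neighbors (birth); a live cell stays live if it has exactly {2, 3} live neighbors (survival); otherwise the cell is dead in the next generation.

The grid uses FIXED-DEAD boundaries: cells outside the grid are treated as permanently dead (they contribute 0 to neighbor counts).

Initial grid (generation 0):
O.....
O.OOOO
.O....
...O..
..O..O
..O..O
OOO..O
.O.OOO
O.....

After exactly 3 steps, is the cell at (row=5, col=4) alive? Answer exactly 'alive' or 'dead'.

Simulating step by step:
Generation 0 (given above): 21 live cells
Generation 1: 22 live cells
.O.OO.
O.OOO.
.O....
..O...
..OOO.
..OOOO
O....O
...OOO
....O.
Generation 2: 18 live cells
.O..O.
O...O.
.O....
.OO...
.O...O
.OO..O
..O...
...O.O
...OOO
Generation 3: 20 live cells
......
OO....
OOO...
OOO...
O.....
.OO...
.OOOO.
..OO.O
...O.O

Cell (5,4) at generation 3: 0 -> dead

Answer: dead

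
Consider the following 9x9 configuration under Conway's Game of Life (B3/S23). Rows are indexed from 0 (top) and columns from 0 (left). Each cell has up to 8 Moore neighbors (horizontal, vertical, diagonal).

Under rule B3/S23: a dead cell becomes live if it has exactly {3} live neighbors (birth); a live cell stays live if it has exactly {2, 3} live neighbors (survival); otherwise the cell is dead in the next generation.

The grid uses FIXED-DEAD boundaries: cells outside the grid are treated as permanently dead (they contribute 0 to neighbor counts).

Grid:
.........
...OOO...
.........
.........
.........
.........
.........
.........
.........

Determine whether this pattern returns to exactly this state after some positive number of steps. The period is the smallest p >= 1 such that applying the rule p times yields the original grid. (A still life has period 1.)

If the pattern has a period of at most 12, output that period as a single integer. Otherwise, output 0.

Simulating and comparing each generation to the original:
Gen 0 (original, given above): 3 live cells
Gen 1: 3 live cells, differs from original
Gen 2: 3 live cells, MATCHES original -> period = 2

Answer: 2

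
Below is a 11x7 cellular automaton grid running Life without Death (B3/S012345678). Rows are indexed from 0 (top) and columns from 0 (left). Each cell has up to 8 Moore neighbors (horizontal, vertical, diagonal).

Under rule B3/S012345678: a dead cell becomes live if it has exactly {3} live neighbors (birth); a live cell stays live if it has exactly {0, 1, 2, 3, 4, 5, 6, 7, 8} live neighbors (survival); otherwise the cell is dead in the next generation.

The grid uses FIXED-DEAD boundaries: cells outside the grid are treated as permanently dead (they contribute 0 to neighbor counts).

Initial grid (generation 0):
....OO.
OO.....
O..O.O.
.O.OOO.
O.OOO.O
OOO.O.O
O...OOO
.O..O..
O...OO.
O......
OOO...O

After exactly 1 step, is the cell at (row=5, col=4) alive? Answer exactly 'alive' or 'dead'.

Answer: alive

Derivation:
Simulating step by step:
Generation 0 (given above): 35 live cells
Generation 1: 44 live cells
....OO.
OO...O.
O..O.O.
OO.OOOO
O.OOO.O
OOO.O.O
O.O.OOO
OO.OO.O
OO..OO.
O....O.
OOO...O

Cell (5,4) at generation 1: 1 -> alive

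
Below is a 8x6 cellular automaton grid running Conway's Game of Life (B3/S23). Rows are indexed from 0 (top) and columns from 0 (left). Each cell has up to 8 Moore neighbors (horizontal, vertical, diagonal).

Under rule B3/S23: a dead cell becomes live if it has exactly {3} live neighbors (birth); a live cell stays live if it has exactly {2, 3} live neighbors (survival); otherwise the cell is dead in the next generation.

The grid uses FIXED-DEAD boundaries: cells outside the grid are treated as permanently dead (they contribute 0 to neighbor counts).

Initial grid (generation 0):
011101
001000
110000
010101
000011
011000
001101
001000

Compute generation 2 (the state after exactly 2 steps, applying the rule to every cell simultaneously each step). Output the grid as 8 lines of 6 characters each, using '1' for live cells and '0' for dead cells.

Simulating step by step:
Generation 0 (given above): 18 live cells
Generation 1: 21 live cells
011100
100100
110000
111001
010111
011001
000100
001100
Generation 2: 16 live cells
(generation 2 grid is the final answer)

Answer: 011100
100100
000000
000101
000101
010001
010110
001100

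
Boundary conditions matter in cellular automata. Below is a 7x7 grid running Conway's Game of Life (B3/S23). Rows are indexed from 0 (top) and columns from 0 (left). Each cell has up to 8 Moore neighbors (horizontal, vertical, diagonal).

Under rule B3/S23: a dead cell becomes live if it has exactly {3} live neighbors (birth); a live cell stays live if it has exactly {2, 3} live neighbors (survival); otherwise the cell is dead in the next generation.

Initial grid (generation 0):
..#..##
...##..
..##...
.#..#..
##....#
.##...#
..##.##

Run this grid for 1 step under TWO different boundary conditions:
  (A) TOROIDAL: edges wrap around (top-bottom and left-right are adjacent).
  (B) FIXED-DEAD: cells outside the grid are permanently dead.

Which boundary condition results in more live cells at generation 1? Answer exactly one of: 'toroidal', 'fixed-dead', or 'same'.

Answer: fixed-dead

Derivation:
Under TOROIDAL boundary, generation 1:
..#...#
....##.
..#....
.#.#...
.....##
...#...
...##..
Population = 12

Under FIXED-DEAD boundary, generation 1:
...###.
....##.
..#....
##.#...
#....#.
#..#..#
.###.##
Population = 19

Comparison: toroidal=12, fixed-dead=19 -> fixed-dead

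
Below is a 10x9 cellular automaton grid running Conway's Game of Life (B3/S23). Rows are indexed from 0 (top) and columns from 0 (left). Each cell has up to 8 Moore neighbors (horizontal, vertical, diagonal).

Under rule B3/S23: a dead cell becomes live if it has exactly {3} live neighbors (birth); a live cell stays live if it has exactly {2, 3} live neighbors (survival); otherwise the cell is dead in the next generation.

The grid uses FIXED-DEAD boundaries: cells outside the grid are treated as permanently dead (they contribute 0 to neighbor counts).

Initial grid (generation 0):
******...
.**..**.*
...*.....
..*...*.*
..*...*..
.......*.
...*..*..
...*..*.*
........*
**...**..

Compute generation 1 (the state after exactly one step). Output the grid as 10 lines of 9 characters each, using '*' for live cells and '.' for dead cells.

Answer: *..****..
*....**..
.*.*.**..
..**...*.
......*..
......**.
......*..
.........
.....**..
.........

Derivation:
Simulating step by step:
Generation 0 (given above): 28 live cells
Generation 1: 21 live cells
(generation 1 grid is the final answer)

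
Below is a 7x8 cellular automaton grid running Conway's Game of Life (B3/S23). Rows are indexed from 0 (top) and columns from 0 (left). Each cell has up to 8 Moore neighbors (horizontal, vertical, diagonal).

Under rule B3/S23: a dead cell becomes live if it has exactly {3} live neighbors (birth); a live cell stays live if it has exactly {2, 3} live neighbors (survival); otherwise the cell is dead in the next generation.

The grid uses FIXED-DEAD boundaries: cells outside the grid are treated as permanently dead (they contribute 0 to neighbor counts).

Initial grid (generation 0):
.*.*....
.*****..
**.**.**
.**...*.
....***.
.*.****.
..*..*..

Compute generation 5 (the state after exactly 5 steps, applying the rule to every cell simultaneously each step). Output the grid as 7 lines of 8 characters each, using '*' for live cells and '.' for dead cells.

Answer: ........
........
......*.
**....*.
......*.
***.....
........

Derivation:
Simulating step by step:
Generation 0 (given above): 26 live cells
Generation 1: 18 live cells
.*.*....
.....**.
*.....**
***.....
.*.....*
..**....
..**.**.
Generation 2: 20 live cells
........
.....***
*....***
*.*...**
*..*....
.*.**.*.
..***...
Generation 3: 18 live cells
......*.
.....*.*
.*......
*....*.*
*..*****
.*...*..
..*.**..
Generation 4: 13 live cells
......*.
......*.
........
**...*.*
**.....*
.**.....
....**..
Generation 5: 8 live cells
(generation 5 grid is the final answer)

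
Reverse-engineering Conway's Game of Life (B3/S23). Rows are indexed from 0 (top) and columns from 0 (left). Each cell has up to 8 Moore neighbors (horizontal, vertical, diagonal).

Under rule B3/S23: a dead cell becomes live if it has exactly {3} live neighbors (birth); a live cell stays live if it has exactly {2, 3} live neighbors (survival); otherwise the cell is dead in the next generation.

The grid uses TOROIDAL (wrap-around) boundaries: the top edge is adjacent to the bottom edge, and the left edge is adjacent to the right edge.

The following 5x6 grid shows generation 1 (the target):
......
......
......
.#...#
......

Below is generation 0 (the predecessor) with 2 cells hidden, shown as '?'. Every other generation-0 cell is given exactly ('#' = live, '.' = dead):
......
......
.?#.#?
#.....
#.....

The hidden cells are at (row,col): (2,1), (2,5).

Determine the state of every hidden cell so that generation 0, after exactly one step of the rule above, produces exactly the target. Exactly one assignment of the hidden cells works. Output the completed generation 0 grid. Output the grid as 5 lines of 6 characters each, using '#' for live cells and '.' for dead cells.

Hidden generation-0 cells (in order): (2,1), (2,5).
A hidden cell only influences target cells in its own 3x3 neighborhood. Try each of the 2^2 = 4 assignments, step the completed generation 0 forward once under B3/S23, and compare with the target:
  (2,1)=. (2,5)=. -> step reproduces the target at every cell -> ACCEPT
  (2,1)=. (2,5)=# -> step gives (2,5)='#' but target has '.' -> reject
  (2,1)=# (2,5)=. -> step gives (2,1)='#' but target has '.' -> reject
  (2,1)=# (2,5)=# -> step gives (2,0)='#' but target has '.' -> reject
Unique solution: (2,1)=dead, (2,5)=dead.
Check: live-neighbor counts of every cell in the completed generation 0:
110001
011211
120202
131213
120002
Applying B3/S23 to generation 0 with these counts gives:
......
......
......
.#...#
......
which matches the target exactly.

Answer: ......
......
..#.#.
#.....
#.....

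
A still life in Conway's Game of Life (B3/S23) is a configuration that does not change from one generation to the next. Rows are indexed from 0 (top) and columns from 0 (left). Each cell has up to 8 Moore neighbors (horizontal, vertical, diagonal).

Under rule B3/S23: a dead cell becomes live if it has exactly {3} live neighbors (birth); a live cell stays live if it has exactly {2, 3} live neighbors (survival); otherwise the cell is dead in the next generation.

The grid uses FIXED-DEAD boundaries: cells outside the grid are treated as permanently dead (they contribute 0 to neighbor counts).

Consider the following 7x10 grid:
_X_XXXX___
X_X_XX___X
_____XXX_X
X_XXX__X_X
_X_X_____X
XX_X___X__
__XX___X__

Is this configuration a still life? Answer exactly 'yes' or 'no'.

Compute generation 1 and compare to generation 0 (given above):
Generation 1:
_XXX__X___
_XX____XX_
__X____X_X
_XXXXX_X_X
__________
XX_XX___X_
_XXX______
Cell (0,2) differs: gen0=0 vs gen1=1 -> NOT a still life.

Answer: no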